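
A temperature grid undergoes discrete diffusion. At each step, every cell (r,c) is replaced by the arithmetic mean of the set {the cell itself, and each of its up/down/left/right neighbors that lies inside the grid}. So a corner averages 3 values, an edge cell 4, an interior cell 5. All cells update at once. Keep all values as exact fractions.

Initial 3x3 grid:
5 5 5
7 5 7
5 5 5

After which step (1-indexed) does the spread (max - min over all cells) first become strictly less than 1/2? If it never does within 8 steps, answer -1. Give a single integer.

Step 1: max=29/5, min=5, spread=4/5
Step 2: max=679/120, min=134/25, spread=179/600
  -> spread < 1/2 first at step 2
Step 3: max=8323/1500, min=1219/225, spread=589/4500
Step 4: max=2381551/432000, min=491081/90000, spread=121811/2160000
Step 5: max=29691607/5400000, min=2216423/405000, spread=417901/16200000
Step 6: max=8538569359/1555200000, min=1775063129/324000000, spread=91331699/7776000000
Step 7: max=106682654263/19440000000, min=7993255007/1458000000, spread=317762509/58320000000
Step 8: max=30714606886831/5598720000000, min=6395932008761/1166400000000, spread=70666223891/27993600000000

Answer: 2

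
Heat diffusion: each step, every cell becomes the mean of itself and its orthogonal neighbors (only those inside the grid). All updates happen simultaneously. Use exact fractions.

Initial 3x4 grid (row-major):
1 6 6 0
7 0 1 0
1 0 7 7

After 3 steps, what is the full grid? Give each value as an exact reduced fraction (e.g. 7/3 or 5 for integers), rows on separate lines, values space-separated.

After step 1:
  14/3 13/4 13/4 2
  9/4 14/5 14/5 2
  8/3 2 15/4 14/3
After step 2:
  61/18 419/120 113/40 29/12
  743/240 131/50 73/25 43/15
  83/36 673/240 793/240 125/36
After step 3:
  7183/2160 11093/3600 437/150 973/360
  41077/14400 8959/3000 17443/6000 2627/900
  1477/540 19861/7200 22501/7200 6943/2160

Answer: 7183/2160 11093/3600 437/150 973/360
41077/14400 8959/3000 17443/6000 2627/900
1477/540 19861/7200 22501/7200 6943/2160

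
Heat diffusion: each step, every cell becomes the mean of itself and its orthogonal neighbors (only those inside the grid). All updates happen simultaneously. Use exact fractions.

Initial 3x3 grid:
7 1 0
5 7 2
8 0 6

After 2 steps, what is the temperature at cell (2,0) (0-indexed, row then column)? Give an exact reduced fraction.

Answer: 49/9

Derivation:
Step 1: cell (2,0) = 13/3
Step 2: cell (2,0) = 49/9
Full grid after step 2:
  89/18 145/48 17/6
  221/48 9/2 125/48
  49/9 61/16 35/9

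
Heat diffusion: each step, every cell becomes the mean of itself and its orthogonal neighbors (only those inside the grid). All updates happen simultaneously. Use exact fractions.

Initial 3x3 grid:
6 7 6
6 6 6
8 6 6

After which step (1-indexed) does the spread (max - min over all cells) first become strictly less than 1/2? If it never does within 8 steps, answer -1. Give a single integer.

Answer: 2

Derivation:
Step 1: max=20/3, min=6, spread=2/3
Step 2: max=59/9, min=92/15, spread=19/45
  -> spread < 1/2 first at step 2
Step 3: max=1739/270, min=11153/1800, spread=1321/5400
Step 4: max=207221/32400, min=806959/129600, spread=877/5184
Step 5: max=1546439/243000, min=48564173/7776000, spread=7375/62208
Step 6: max=740157539/116640000, min=2921787031/466560000, spread=62149/746496
Step 7: max=22158208829/3499200000, min=175629598757/27993600000, spread=523543/8957952
Step 8: max=2655340121201/419904000000, min=10552445031679/1679616000000, spread=4410589/107495424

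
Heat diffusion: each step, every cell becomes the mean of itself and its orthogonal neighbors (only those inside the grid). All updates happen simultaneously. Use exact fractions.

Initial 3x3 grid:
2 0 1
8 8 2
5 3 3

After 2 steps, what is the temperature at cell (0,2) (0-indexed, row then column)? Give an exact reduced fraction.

Step 1: cell (0,2) = 1
Step 2: cell (0,2) = 29/12
Full grid after step 2:
  71/18 677/240 29/12
  1117/240 419/100 341/120
  95/18 339/80 131/36

Answer: 29/12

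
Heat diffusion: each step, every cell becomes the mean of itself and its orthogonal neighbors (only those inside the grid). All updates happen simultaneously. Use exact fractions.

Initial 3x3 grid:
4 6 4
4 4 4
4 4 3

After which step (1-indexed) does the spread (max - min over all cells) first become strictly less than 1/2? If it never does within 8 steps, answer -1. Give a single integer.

Step 1: max=14/3, min=11/3, spread=1
Step 2: max=547/120, min=67/18, spread=301/360
Step 3: max=4757/1080, min=56423/14400, spread=21011/43200
  -> spread < 1/2 first at step 3
Step 4: max=1864303/432000, min=257209/64800, spread=448729/1296000
Step 5: max=16612373/3888000, min=15708623/3888000, spread=1205/5184
Step 6: max=986742931/233280000, min=948676681/233280000, spread=10151/62208
Step 7: max=58926663557/13996800000, min=57323219807/13996800000, spread=85517/746496
Step 8: max=3519688079779/839808000000, min=3452147673529/839808000000, spread=720431/8957952

Answer: 3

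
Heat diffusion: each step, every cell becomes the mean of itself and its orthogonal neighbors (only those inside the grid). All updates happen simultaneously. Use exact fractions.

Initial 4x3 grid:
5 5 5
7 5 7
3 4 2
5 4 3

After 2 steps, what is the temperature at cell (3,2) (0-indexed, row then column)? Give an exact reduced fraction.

Step 1: cell (3,2) = 3
Step 2: cell (3,2) = 11/3
Full grid after step 2:
  47/9 329/60 185/36
  1261/240 479/100 1201/240
  347/80 439/100 307/80
  17/4 73/20 11/3

Answer: 11/3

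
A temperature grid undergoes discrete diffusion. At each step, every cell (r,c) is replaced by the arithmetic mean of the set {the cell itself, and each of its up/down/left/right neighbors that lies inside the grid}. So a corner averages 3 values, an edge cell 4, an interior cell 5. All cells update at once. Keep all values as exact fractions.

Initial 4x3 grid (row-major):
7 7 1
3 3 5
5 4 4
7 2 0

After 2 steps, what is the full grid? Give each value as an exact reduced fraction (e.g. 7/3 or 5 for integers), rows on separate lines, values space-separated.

Answer: 44/9 189/40 145/36
1159/240 81/20 457/120
1051/240 77/20 121/40
38/9 811/240 17/6

Derivation:
After step 1:
  17/3 9/2 13/3
  9/2 22/5 13/4
  19/4 18/5 13/4
  14/3 13/4 2
After step 2:
  44/9 189/40 145/36
  1159/240 81/20 457/120
  1051/240 77/20 121/40
  38/9 811/240 17/6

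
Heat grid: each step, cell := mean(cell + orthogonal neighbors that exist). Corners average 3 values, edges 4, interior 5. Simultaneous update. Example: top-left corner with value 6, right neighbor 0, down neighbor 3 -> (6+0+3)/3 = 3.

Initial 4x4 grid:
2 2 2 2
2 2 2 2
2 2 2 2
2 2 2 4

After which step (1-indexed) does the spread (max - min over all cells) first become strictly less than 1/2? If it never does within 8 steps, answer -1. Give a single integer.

Step 1: max=8/3, min=2, spread=2/3
Step 2: max=23/9, min=2, spread=5/9
Step 3: max=257/108, min=2, spread=41/108
  -> spread < 1/2 first at step 3
Step 4: max=7523/3240, min=2, spread=1043/3240
Step 5: max=219953/97200, min=2, spread=25553/97200
Step 6: max=6503459/2916000, min=18079/9000, spread=645863/2916000
Step 7: max=192601691/87480000, min=120971/60000, spread=16225973/87480000
Step 8: max=5726277983/2624400000, min=54701/27000, spread=409340783/2624400000

Answer: 3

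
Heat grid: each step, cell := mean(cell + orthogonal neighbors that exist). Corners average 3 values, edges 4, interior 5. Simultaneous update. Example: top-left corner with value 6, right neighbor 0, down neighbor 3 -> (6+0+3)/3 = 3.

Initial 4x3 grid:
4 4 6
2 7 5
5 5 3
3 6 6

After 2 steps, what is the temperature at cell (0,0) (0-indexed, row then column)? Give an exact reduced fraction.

Step 1: cell (0,0) = 10/3
Step 2: cell (0,0) = 157/36
Full grid after step 2:
  157/36 1091/240 31/6
  971/240 124/25 49/10
  1087/240 233/50 101/20
  161/36 149/30 59/12

Answer: 157/36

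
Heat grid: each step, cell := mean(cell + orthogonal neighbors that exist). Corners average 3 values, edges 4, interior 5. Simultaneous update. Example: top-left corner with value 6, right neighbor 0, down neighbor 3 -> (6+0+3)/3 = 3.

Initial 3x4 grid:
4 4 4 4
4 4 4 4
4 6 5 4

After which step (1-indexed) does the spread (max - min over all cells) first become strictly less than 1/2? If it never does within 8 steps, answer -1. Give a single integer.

Answer: 3

Derivation:
Step 1: max=19/4, min=4, spread=3/4
Step 2: max=557/120, min=4, spread=77/120
Step 3: max=16103/3600, min=731/180, spread=1483/3600
  -> spread < 1/2 first at step 3
Step 4: max=477581/108000, min=22243/5400, spread=10907/36000
Step 5: max=4245461/972000, min=448439/108000, spread=20951/97200
Step 6: max=421874039/97200000, min=40651909/9720000, spread=15354949/97200000
Step 7: max=1889729467/437400000, min=2450012431/583200000, spread=8355223/69984000
Step 8: max=225968606881/52488000000, min=16393404931/3888000000, spread=14904449/167961600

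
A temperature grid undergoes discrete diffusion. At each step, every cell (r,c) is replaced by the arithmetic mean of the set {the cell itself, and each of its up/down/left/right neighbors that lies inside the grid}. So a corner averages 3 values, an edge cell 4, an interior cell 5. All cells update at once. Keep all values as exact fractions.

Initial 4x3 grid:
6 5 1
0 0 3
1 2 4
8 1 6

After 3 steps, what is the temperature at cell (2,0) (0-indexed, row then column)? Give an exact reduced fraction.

Step 1: cell (2,0) = 11/4
Step 2: cell (2,0) = 283/120
Step 3: cell (2,0) = 10093/3600
Full grid after step 3:
  595/216 9413/3600 397/144
  4399/1800 15703/6000 6107/2400
  10093/3600 2653/1000 21961/7200
  6491/2160 16099/4800 887/270

Answer: 10093/3600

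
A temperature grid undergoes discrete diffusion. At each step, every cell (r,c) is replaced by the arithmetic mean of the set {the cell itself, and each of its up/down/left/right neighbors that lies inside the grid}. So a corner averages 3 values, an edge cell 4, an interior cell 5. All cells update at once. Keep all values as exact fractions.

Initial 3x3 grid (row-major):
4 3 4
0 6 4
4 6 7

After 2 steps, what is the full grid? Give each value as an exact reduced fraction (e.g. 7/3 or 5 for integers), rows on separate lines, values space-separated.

Answer: 121/36 281/80 79/18
389/120 451/100 1103/240
151/36 371/80 50/9

Derivation:
After step 1:
  7/3 17/4 11/3
  7/2 19/5 21/4
  10/3 23/4 17/3
After step 2:
  121/36 281/80 79/18
  389/120 451/100 1103/240
  151/36 371/80 50/9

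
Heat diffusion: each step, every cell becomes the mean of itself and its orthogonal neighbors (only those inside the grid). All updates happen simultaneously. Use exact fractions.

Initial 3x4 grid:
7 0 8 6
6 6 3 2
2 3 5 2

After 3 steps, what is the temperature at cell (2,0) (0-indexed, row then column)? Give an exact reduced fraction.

Step 1: cell (2,0) = 11/3
Step 2: cell (2,0) = 155/36
Step 3: cell (2,0) = 4373/1080
Full grid after step 3:
  9731/2160 1057/225 15637/3600 9563/2160
  7217/1600 2061/500 6353/1500 55333/14400
  4373/1080 29299/7200 8633/2400 147/40

Answer: 4373/1080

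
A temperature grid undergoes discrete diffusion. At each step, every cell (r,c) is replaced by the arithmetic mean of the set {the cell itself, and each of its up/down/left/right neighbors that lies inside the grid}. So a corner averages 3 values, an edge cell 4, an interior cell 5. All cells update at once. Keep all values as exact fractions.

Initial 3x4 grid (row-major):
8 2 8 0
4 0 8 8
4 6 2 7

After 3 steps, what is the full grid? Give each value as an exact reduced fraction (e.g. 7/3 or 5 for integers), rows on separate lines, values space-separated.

After step 1:
  14/3 9/2 9/2 16/3
  4 4 26/5 23/4
  14/3 3 23/4 17/3
After step 2:
  79/18 53/12 293/60 187/36
  13/3 207/50 126/25 439/80
  35/9 209/48 1177/240 103/18
After step 3:
  473/108 8023/1800 17581/3600 11207/2160
  3769/900 26741/6000 4891/1000 25733/4800
  1811/432 31117/7200 36037/7200 5801/1080

Answer: 473/108 8023/1800 17581/3600 11207/2160
3769/900 26741/6000 4891/1000 25733/4800
1811/432 31117/7200 36037/7200 5801/1080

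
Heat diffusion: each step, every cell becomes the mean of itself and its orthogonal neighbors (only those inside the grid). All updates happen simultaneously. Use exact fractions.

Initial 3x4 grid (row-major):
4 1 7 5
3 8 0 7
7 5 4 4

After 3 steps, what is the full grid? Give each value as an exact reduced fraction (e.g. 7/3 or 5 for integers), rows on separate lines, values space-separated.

Answer: 8719/2160 32281/7200 30371/7200 10517/2160
34291/7200 1573/375 14269/3000 988/225
3373/720 3959/800 10307/2400 3379/720

Derivation:
After step 1:
  8/3 5 13/4 19/3
  11/2 17/5 26/5 4
  5 6 13/4 5
After step 2:
  79/18 859/240 1187/240 163/36
  497/120 251/50 191/50 77/15
  11/2 353/80 389/80 49/12
After step 3:
  8719/2160 32281/7200 30371/7200 10517/2160
  34291/7200 1573/375 14269/3000 988/225
  3373/720 3959/800 10307/2400 3379/720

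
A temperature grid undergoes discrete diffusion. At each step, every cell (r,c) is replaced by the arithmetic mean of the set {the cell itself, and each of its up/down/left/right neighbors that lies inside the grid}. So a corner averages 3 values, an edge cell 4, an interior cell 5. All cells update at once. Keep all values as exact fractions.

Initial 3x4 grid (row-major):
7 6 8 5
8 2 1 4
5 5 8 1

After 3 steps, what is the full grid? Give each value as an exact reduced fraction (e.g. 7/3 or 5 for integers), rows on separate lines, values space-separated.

After step 1:
  7 23/4 5 17/3
  11/2 22/5 23/5 11/4
  6 5 15/4 13/3
After step 2:
  73/12 443/80 1261/240 161/36
  229/40 101/20 41/10 347/80
  11/2 383/80 1061/240 65/18
After step 3:
  4163/720 877/160 6971/1440 5063/1080
  2683/480 126/25 1853/400 793/192
  427/80 2371/480 6091/1440 4453/1080

Answer: 4163/720 877/160 6971/1440 5063/1080
2683/480 126/25 1853/400 793/192
427/80 2371/480 6091/1440 4453/1080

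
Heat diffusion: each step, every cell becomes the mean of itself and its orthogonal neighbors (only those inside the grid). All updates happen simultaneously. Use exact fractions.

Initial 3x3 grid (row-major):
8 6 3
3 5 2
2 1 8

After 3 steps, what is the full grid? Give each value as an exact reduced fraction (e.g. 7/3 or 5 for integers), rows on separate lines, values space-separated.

Answer: 2461/540 33689/7200 1163/270
30589/7200 3981/1000 30239/7200
1279/360 6841/1800 4007/1080

Derivation:
After step 1:
  17/3 11/2 11/3
  9/2 17/5 9/2
  2 4 11/3
After step 2:
  47/9 547/120 41/9
  467/120 219/50 457/120
  7/2 49/15 73/18
After step 3:
  2461/540 33689/7200 1163/270
  30589/7200 3981/1000 30239/7200
  1279/360 6841/1800 4007/1080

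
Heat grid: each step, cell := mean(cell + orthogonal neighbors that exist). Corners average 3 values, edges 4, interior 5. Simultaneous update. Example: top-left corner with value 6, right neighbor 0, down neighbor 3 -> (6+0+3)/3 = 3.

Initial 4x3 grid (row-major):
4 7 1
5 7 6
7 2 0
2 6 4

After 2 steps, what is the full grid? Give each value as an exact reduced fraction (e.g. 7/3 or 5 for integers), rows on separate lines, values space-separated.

After step 1:
  16/3 19/4 14/3
  23/4 27/5 7/2
  4 22/5 3
  5 7/2 10/3
After step 2:
  95/18 403/80 155/36
  1229/240 119/25 497/120
  383/80 203/50 427/120
  25/6 487/120 59/18

Answer: 95/18 403/80 155/36
1229/240 119/25 497/120
383/80 203/50 427/120
25/6 487/120 59/18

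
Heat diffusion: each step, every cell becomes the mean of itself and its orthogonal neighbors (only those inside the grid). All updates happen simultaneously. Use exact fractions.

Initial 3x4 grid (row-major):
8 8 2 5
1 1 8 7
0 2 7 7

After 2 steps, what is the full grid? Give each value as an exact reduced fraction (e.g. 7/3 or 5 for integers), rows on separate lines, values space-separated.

Answer: 155/36 121/24 121/24 103/18
79/24 15/4 11/2 281/48
2 27/8 41/8 79/12

Derivation:
After step 1:
  17/3 19/4 23/4 14/3
  5/2 4 5 27/4
  1 5/2 6 7
After step 2:
  155/36 121/24 121/24 103/18
  79/24 15/4 11/2 281/48
  2 27/8 41/8 79/12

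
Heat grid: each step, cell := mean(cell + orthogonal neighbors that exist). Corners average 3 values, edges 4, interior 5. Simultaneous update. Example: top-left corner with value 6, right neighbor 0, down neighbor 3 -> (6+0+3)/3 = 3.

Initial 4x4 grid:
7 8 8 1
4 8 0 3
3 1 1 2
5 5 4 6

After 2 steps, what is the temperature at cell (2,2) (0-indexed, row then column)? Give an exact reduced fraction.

Answer: 81/25

Derivation:
Step 1: cell (2,2) = 8/5
Step 2: cell (2,2) = 81/25
Full grid after step 2:
  235/36 169/30 5 13/4
  1157/240 501/100 311/100 25/8
  1001/240 82/25 81/25 101/40
  34/9 941/240 267/80 11/3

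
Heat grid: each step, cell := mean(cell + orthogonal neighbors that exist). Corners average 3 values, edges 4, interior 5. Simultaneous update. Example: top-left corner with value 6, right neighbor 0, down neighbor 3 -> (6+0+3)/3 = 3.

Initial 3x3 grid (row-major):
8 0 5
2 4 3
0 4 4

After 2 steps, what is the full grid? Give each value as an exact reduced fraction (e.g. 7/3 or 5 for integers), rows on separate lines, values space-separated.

Answer: 133/36 257/80 131/36
343/120 347/100 97/30
17/6 169/60 32/9

Derivation:
After step 1:
  10/3 17/4 8/3
  7/2 13/5 4
  2 3 11/3
After step 2:
  133/36 257/80 131/36
  343/120 347/100 97/30
  17/6 169/60 32/9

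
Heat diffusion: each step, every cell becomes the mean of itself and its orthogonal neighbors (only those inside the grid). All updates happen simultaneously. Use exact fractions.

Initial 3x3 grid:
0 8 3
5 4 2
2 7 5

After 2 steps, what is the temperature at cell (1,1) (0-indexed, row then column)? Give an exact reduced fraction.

Step 1: cell (1,1) = 26/5
Step 2: cell (1,1) = 197/50
Full grid after step 2:
  65/18 1057/240 139/36
  339/80 197/50 177/40
  143/36 571/120 38/9

Answer: 197/50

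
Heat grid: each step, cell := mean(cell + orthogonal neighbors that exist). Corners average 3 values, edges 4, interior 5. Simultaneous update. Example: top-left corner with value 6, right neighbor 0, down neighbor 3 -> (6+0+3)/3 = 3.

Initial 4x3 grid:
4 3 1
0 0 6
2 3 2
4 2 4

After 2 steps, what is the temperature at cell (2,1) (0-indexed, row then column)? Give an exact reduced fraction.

Step 1: cell (2,1) = 9/5
Step 2: cell (2,1) = 269/100
Full grid after step 2:
  35/18 151/60 91/36
  509/240 199/100 44/15
  493/240 269/100 157/60
  49/18 623/240 29/9

Answer: 269/100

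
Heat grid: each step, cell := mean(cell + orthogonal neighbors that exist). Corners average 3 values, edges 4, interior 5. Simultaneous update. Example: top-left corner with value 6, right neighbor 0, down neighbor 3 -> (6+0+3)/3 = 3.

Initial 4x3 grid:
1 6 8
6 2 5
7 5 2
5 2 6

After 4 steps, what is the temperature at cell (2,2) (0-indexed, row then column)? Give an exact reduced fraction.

Step 1: cell (2,2) = 9/2
Step 2: cell (2,2) = 941/240
Step 3: cell (2,2) = 31739/7200
Step 4: cell (2,2) = 927893/216000
Full grid after step 4:
  586513/129600 4063207/864000 605413/129600
  994013/216000 1613093/360000 1001513/216000
  964393/216000 89951/20000 927893/216000
  36833/8100 619417/144000 138907/32400

Answer: 927893/216000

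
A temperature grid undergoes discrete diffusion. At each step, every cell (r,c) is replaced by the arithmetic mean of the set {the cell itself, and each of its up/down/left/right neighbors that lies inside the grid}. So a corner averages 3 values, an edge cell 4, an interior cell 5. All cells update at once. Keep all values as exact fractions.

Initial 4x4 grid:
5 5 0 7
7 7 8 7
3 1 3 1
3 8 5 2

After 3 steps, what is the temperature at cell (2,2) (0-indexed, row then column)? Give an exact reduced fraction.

Step 1: cell (2,2) = 18/5
Step 2: cell (2,2) = 83/20
Step 3: cell (2,2) = 25177/6000
Full grid after step 3:
  11041/2160 7181/1440 35977/7200 2093/432
  3541/720 29287/6000 28183/6000 16751/3600
  16193/3600 26809/6000 25177/6000 2899/720
  9439/2160 29911/7200 5699/1440 7951/2160

Answer: 25177/6000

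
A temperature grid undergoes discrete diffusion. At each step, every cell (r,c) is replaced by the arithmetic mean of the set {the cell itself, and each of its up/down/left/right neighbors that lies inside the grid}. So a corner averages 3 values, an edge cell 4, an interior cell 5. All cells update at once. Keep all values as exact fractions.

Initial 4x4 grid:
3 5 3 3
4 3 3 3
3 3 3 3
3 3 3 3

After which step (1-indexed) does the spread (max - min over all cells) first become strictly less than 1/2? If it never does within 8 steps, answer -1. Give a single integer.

Step 1: max=4, min=3, spread=1
Step 2: max=73/20, min=3, spread=13/20
Step 3: max=1291/360, min=3, spread=211/360
Step 4: max=37441/10800, min=3, spread=5041/10800
  -> spread < 1/2 first at step 4
Step 5: max=1110643/324000, min=9079/3000, spread=130111/324000
Step 6: max=32802367/9720000, min=547159/180000, spread=3255781/9720000
Step 7: max=975153691/291600000, min=551107/180000, spread=82360351/291600000
Step 8: max=28995316891/8748000000, min=99706441/32400000, spread=2074577821/8748000000

Answer: 4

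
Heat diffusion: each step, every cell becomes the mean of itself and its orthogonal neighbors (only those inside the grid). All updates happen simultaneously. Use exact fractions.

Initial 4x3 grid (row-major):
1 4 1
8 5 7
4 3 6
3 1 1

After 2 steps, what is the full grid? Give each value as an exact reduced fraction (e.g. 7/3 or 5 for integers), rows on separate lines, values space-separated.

Answer: 139/36 989/240 23/6
281/60 106/25 23/5
58/15 399/100 58/15
55/18 167/60 107/36

Derivation:
After step 1:
  13/3 11/4 4
  9/2 27/5 19/4
  9/2 19/5 17/4
  8/3 2 8/3
After step 2:
  139/36 989/240 23/6
  281/60 106/25 23/5
  58/15 399/100 58/15
  55/18 167/60 107/36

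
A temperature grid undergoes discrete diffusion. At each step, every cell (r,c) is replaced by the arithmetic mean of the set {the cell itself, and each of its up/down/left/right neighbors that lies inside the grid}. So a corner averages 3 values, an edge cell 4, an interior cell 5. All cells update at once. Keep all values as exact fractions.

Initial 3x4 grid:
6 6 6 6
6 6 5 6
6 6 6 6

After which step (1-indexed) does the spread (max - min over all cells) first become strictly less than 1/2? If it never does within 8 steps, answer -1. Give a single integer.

Answer: 1

Derivation:
Step 1: max=6, min=23/4, spread=1/4
  -> spread < 1/2 first at step 1
Step 2: max=6, min=577/100, spread=23/100
Step 3: max=2387/400, min=27989/4800, spread=131/960
Step 4: max=42809/7200, min=252649/43200, spread=841/8640
Step 5: max=8546627/1440000, min=101137949/17280000, spread=56863/691200
Step 6: max=76770457/12960000, min=911585659/155520000, spread=386393/6220800
Step 7: max=30683641187/5184000000, min=364854276869/62208000000, spread=26795339/497664000
Step 8: max=1839153850333/311040000000, min=21911064285871/3732480000000, spread=254051069/5971968000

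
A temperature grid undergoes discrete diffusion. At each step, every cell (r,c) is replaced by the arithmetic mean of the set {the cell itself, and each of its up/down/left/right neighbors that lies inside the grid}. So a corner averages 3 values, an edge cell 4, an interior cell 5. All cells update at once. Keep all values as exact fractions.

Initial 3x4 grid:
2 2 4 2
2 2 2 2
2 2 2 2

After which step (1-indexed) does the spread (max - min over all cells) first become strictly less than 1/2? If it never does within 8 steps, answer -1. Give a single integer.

Answer: 3

Derivation:
Step 1: max=8/3, min=2, spread=2/3
Step 2: max=151/60, min=2, spread=31/60
Step 3: max=1291/540, min=2, spread=211/540
  -> spread < 1/2 first at step 3
Step 4: max=124897/54000, min=1847/900, spread=14077/54000
Step 5: max=1112407/486000, min=111683/54000, spread=5363/24300
Step 6: max=32900809/14580000, min=62869/30000, spread=93859/583200
Step 7: max=1959874481/874800000, min=102536467/48600000, spread=4568723/34992000
Step 8: max=116756435629/52488000000, min=3097618889/1458000000, spread=8387449/83980800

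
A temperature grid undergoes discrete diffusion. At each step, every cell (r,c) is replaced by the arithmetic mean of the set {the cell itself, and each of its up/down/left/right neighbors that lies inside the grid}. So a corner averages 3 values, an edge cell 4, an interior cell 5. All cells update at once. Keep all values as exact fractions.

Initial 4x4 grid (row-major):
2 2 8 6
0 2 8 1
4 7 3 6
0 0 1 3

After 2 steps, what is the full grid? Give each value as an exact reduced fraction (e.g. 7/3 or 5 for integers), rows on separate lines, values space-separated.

After step 1:
  4/3 7/2 6 5
  2 19/5 22/5 21/4
  11/4 16/5 5 13/4
  4/3 2 7/4 10/3
After step 2:
  41/18 439/120 189/40 65/12
  593/240 169/50 489/100 179/40
  557/240 67/20 88/25 101/24
  73/36 497/240 145/48 25/9

Answer: 41/18 439/120 189/40 65/12
593/240 169/50 489/100 179/40
557/240 67/20 88/25 101/24
73/36 497/240 145/48 25/9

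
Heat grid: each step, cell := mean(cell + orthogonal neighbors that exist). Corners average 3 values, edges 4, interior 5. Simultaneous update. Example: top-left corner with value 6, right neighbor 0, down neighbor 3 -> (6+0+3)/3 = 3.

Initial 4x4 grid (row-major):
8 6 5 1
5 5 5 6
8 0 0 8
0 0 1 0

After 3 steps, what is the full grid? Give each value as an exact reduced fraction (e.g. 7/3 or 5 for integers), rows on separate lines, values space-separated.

After step 1:
  19/3 6 17/4 4
  13/2 21/5 21/5 5
  13/4 13/5 14/5 7/2
  8/3 1/4 1/4 3
After step 2:
  113/18 1247/240 369/80 53/12
  1217/240 47/10 409/100 167/40
  901/240 131/50 267/100 143/40
  37/18 173/120 63/40 9/4
After step 3:
  1489/270 7483/1440 3663/800 3169/720
  7129/1440 6503/1500 8099/2000 4877/1200
  24301/7200 18223/6000 1453/500 1267/400
  5221/2160 6923/3600 2381/1200 37/15

Answer: 1489/270 7483/1440 3663/800 3169/720
7129/1440 6503/1500 8099/2000 4877/1200
24301/7200 18223/6000 1453/500 1267/400
5221/2160 6923/3600 2381/1200 37/15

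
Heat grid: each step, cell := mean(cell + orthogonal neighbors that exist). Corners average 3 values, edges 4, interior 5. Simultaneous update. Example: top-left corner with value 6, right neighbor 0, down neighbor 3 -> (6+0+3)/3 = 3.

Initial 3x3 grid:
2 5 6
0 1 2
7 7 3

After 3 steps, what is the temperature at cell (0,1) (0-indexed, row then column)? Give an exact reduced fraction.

Step 1: cell (0,1) = 7/2
Step 2: cell (0,1) = 79/24
Step 3: cell (0,1) = 4673/1440
Full grid after step 3:
  331/108 4673/1440 755/216
  1571/480 2081/600 2579/720
  199/54 5423/1440 275/72

Answer: 4673/1440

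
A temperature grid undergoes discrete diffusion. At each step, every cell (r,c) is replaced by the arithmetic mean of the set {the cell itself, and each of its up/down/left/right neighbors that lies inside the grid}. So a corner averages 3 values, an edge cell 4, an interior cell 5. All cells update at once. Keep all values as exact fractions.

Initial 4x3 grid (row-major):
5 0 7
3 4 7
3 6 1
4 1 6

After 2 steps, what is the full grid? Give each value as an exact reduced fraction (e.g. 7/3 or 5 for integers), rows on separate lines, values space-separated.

Answer: 125/36 23/6 161/36
173/48 39/10 221/48
161/48 81/20 185/48
131/36 151/48 143/36

Derivation:
After step 1:
  8/3 4 14/3
  15/4 4 19/4
  4 3 5
  8/3 17/4 8/3
After step 2:
  125/36 23/6 161/36
  173/48 39/10 221/48
  161/48 81/20 185/48
  131/36 151/48 143/36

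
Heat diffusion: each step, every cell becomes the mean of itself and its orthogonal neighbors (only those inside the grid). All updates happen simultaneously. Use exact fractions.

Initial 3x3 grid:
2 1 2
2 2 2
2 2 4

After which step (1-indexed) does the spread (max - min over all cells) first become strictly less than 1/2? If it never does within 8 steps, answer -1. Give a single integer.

Answer: 4

Derivation:
Step 1: max=8/3, min=5/3, spread=1
Step 2: max=23/9, min=413/240, spread=601/720
Step 3: max=313/135, min=3883/2160, spread=25/48
Step 4: max=73289/32400, min=245681/129600, spread=211/576
  -> spread < 1/2 first at step 4
Step 5: max=2124929/972000, min=15000307/7776000, spread=1777/6912
Step 6: max=251247851/116640000, min=920779529/466560000, spread=14971/82944
Step 7: max=928625167/437400000, min=55884857563/27993600000, spread=126121/995328
Step 8: max=884191403309/419904000000, min=3387351691361/1679616000000, spread=1062499/11943936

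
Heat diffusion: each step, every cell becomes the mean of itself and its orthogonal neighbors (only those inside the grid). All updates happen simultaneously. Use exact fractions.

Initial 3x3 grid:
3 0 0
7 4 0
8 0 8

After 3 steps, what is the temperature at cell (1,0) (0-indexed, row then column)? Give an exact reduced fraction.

Step 1: cell (1,0) = 11/2
Step 2: cell (1,0) = 481/120
Step 3: cell (1,0) = 29147/7200
Full grid after step 3:
  6737/2160 37519/14400 1289/720
  29147/7200 6001/2000 596/225
  1547/360 896/225 1663/540

Answer: 29147/7200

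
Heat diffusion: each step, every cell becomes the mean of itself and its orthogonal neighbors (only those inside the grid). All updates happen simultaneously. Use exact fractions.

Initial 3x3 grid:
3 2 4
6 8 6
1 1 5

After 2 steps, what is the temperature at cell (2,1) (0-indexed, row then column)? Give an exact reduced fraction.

Answer: 901/240

Derivation:
Step 1: cell (2,1) = 15/4
Step 2: cell (2,1) = 901/240
Full grid after step 2:
  149/36 991/240 14/3
  463/120 457/100 367/80
  131/36 901/240 9/2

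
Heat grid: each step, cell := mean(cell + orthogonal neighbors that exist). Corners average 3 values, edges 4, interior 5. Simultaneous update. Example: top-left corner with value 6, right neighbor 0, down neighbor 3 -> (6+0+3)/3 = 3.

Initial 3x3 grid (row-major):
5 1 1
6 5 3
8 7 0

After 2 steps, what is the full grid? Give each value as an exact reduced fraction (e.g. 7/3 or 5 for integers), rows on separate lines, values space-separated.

Answer: 13/3 49/15 83/36
107/20 413/100 233/80
6 74/15 127/36

Derivation:
After step 1:
  4 3 5/3
  6 22/5 9/4
  7 5 10/3
After step 2:
  13/3 49/15 83/36
  107/20 413/100 233/80
  6 74/15 127/36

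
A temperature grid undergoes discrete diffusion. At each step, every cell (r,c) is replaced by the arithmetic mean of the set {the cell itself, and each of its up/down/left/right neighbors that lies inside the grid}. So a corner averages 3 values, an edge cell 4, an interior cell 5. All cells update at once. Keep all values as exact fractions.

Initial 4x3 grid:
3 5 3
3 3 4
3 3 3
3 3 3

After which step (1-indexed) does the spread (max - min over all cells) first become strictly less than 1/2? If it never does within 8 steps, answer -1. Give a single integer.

Step 1: max=4, min=3, spread=1
Step 2: max=443/120, min=3, spread=83/120
Step 3: max=18/5, min=3, spread=3/5
Step 4: max=75307/21600, min=27553/9000, spread=45899/108000
  -> spread < 1/2 first at step 4
Step 5: max=4480483/1296000, min=36971/12000, spread=97523/259200
Step 6: max=88397239/25920000, min=52624/16875, spread=302671/1036800
Step 7: max=15797001503/4665600000, min=101723837/32400000, spread=45950759/186624000
Step 8: max=940821693677/279936000000, min=2049397661/648000000, spread=443855233/2239488000

Answer: 4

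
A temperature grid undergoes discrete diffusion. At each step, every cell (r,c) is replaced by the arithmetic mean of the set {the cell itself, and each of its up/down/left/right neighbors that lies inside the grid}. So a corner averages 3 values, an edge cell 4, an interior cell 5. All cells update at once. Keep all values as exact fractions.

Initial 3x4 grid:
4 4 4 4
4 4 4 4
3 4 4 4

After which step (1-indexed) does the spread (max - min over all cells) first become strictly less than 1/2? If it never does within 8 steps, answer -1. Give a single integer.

Step 1: max=4, min=11/3, spread=1/3
  -> spread < 1/2 first at step 1
Step 2: max=4, min=67/18, spread=5/18
Step 3: max=4, min=823/216, spread=41/216
Step 4: max=4, min=99463/25920, spread=4217/25920
Step 5: max=28721/7200, min=6011651/1555200, spread=38417/311040
Step 6: max=573403/144000, min=362047789/93312000, spread=1903471/18662400
Step 7: max=17164241/4320000, min=21793890911/5598720000, spread=18038617/223948800
Step 8: max=1542273241/388800000, min=1310424617149/335923200000, spread=883978523/13436928000

Answer: 1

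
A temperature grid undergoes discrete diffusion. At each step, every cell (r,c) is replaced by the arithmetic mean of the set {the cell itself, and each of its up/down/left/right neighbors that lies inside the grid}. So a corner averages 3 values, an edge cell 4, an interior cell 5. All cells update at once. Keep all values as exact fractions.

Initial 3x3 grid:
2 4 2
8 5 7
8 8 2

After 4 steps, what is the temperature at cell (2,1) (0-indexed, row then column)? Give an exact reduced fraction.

Answer: 5015821/864000

Derivation:
Step 1: cell (2,1) = 23/4
Step 2: cell (2,1) = 1549/240
Step 3: cell (2,1) = 83243/14400
Step 4: cell (2,1) = 5015821/864000
Full grid after step 4:
  164597/32400 1418357/288000 598363/129600
  4879321/864000 1883027/360000 45851/9000
  127723/21600 5015821/864000 696713/129600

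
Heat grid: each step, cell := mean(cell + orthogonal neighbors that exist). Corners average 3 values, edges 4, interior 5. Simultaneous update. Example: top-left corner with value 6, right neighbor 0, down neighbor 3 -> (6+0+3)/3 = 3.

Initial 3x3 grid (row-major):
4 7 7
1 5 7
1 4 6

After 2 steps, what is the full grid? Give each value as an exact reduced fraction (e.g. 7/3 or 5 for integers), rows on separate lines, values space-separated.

After step 1:
  4 23/4 7
  11/4 24/5 25/4
  2 4 17/3
After step 2:
  25/6 431/80 19/3
  271/80 471/100 1423/240
  35/12 247/60 191/36

Answer: 25/6 431/80 19/3
271/80 471/100 1423/240
35/12 247/60 191/36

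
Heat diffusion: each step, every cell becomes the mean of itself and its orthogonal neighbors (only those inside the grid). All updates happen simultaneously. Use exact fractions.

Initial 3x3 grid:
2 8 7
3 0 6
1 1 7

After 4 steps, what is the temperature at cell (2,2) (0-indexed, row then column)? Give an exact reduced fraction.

Step 1: cell (2,2) = 14/3
Step 2: cell (2,2) = 143/36
Step 3: cell (2,2) = 8701/2160
Step 4: cell (2,2) = 497147/129600
Full grid after step 4:
  461497/129600 3620399/864000 198149/43200
  460879/144000 329747/90000 234439/54000
  362597/129600 2895899/864000 497147/129600

Answer: 497147/129600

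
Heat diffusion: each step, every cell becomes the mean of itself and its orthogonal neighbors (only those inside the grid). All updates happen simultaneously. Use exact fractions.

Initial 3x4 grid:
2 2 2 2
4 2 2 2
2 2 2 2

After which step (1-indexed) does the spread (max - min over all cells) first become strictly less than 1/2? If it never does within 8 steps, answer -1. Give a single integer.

Step 1: max=8/3, min=2, spread=2/3
Step 2: max=307/120, min=2, spread=67/120
Step 3: max=2597/1080, min=2, spread=437/1080
  -> spread < 1/2 first at step 3
Step 4: max=1021531/432000, min=1009/500, spread=29951/86400
Step 5: max=8991821/3888000, min=6908/3375, spread=206761/777600
Step 6: max=3566595571/1555200000, min=5565671/2700000, spread=14430763/62208000
Step 7: max=211731741689/93312000000, min=449652727/216000000, spread=139854109/746496000
Step 8: max=12619911890251/5598720000000, min=40731228977/19440000000, spread=7114543559/44789760000

Answer: 3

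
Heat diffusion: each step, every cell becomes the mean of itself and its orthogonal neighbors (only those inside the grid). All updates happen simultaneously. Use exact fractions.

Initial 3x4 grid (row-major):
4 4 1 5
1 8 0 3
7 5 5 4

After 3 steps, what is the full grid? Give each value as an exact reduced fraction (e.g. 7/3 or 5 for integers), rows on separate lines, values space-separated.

After step 1:
  3 17/4 5/2 3
  5 18/5 17/5 3
  13/3 25/4 7/2 4
After step 2:
  49/12 267/80 263/80 17/6
  239/60 9/2 16/5 67/20
  187/36 1061/240 343/80 7/2
After step 3:
  2737/720 365/96 1519/480 2273/720
  3197/720 2333/600 149/40 773/240
  9791/2160 1325/288 1849/480 297/80

Answer: 2737/720 365/96 1519/480 2273/720
3197/720 2333/600 149/40 773/240
9791/2160 1325/288 1849/480 297/80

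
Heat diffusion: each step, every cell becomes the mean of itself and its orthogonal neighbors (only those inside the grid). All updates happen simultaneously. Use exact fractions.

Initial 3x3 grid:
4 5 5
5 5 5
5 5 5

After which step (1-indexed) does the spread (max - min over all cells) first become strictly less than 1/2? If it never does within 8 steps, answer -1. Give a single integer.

Step 1: max=5, min=14/3, spread=1/3
  -> spread < 1/2 first at step 1
Step 2: max=5, min=85/18, spread=5/18
Step 3: max=5, min=1039/216, spread=41/216
Step 4: max=1789/360, min=62669/12960, spread=347/2592
Step 5: max=17843/3600, min=3781063/777600, spread=2921/31104
Step 6: max=2134517/432000, min=227451461/46656000, spread=24611/373248
Step 7: max=47943259/9720000, min=13678077967/2799360000, spread=207329/4478976
Step 8: max=2553198401/518400000, min=821778047549/167961600000, spread=1746635/53747712

Answer: 1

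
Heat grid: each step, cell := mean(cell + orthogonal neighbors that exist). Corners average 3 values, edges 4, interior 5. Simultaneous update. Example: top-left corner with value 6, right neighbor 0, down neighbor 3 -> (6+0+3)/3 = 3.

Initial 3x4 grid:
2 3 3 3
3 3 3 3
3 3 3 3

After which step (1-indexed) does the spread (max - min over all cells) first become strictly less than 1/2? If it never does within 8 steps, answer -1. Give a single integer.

Answer: 1

Derivation:
Step 1: max=3, min=8/3, spread=1/3
  -> spread < 1/2 first at step 1
Step 2: max=3, min=49/18, spread=5/18
Step 3: max=3, min=607/216, spread=41/216
Step 4: max=3, min=73543/25920, spread=4217/25920
Step 5: max=21521/7200, min=4456451/1555200, spread=38417/311040
Step 6: max=429403/144000, min=268735789/93312000, spread=1903471/18662400
Step 7: max=12844241/4320000, min=16195170911/5598720000, spread=18038617/223948800
Step 8: max=1153473241/388800000, min=974501417149/335923200000, spread=883978523/13436928000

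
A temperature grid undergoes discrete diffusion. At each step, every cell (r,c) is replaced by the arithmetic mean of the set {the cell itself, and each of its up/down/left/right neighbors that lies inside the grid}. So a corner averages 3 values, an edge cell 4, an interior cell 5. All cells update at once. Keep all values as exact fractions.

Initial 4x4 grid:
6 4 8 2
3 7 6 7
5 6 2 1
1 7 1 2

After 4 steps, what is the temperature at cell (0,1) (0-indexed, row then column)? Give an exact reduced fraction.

Answer: 1106603/216000

Derivation:
Step 1: cell (0,1) = 25/4
Step 2: cell (0,1) = 1247/240
Step 3: cell (0,1) = 39281/7200
Step 4: cell (0,1) = 1106603/216000
Full grid after step 4:
  335771/64800 1106603/216000 1114411/216000 313159/64800
  522379/108000 896801/180000 827893/180000 482393/108000
  98519/21600 768899/180000 726551/180000 385489/108000
  268193/64800 172513/43200 736133/216000 207821/64800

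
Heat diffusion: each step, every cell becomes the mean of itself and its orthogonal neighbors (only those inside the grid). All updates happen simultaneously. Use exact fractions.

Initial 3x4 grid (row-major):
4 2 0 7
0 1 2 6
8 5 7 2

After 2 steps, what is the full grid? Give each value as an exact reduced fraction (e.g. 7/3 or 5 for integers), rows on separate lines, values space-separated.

Answer: 7/3 17/8 361/120 34/9
139/48 309/100 81/25 1007/240
77/18 187/48 349/80 53/12

Derivation:
After step 1:
  2 7/4 11/4 13/3
  13/4 2 16/5 17/4
  13/3 21/4 4 5
After step 2:
  7/3 17/8 361/120 34/9
  139/48 309/100 81/25 1007/240
  77/18 187/48 349/80 53/12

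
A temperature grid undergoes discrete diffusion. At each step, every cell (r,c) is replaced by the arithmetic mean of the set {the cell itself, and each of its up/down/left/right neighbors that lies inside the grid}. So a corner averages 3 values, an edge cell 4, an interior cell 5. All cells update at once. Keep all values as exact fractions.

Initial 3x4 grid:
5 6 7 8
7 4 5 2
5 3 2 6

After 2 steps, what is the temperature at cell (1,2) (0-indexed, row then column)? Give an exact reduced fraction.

Step 1: cell (1,2) = 4
Step 2: cell (1,2) = 99/20
Full grid after step 2:
  67/12 23/4 65/12 209/36
  85/16 93/20 99/20 73/16
  55/12 35/8 89/24 151/36

Answer: 99/20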